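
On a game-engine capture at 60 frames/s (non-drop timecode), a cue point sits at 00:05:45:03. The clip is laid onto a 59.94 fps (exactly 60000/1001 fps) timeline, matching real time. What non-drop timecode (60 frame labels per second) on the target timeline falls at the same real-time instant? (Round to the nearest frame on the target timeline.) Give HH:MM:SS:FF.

00:05:44:42

Source frame index: (0×3600 + 5×60 + 45) × 60 + 3 = 20703.
Real time: 20703 / (60) = 6901/20 s.
Target frame: (6901/20) × (60000/1001) = 20703000/1001 ≈ 20682.318 → 20682.
At 60 labels/s: frame 20682 → 00:05:44:42.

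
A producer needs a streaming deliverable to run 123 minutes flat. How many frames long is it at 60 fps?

123 min = 7380 s.
Frames = 7380 × 60 = 442800.

442800 frames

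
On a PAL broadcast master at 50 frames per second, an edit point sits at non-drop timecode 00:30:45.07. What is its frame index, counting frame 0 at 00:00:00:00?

frame 92257

Total seconds to the label: (0 × 3600 + 30 × 60 + 45) = 1845.
Frame index = 1845 × 50 + 7 = 92257.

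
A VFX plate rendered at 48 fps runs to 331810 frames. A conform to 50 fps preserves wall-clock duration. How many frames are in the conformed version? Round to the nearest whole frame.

Frames at target rate = 331810 × (50) / (48) = 4147625/12 ≈ 345635.417.
Nearest whole frame: 345635.

345635 frames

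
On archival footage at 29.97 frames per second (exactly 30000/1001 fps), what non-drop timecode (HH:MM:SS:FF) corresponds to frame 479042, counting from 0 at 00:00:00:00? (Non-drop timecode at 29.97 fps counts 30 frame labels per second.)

04:26:08:02

479042 ÷ 30 = 15968 full seconds, remainder 2 frames.
15968 s = 4 h 26 min 8 s.
Timecode: 04:26:08:02.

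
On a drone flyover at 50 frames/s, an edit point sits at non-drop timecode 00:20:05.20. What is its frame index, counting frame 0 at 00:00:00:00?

60270

Total seconds to the label: (0 × 3600 + 20 × 60 + 5) = 1205.
Frame index = 1205 × 50 + 20 = 60270.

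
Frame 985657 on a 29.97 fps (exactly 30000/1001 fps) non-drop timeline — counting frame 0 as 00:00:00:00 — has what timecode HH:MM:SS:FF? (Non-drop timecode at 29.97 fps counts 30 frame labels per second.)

985657 ÷ 30 = 32855 full seconds, remainder 7 frames.
32855 s = 9 h 7 min 35 s.
Timecode: 09:07:35:07.

09:07:35:07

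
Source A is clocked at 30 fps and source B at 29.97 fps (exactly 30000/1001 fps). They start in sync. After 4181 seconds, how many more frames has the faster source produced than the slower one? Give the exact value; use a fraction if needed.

125430/1001 frames

A emits 30 × 4181 = 125430 frames; B emits 30000/1001 × 4181 = 125430000/1001.
Difference = 125430/1001 frames (≈ 125.3047); B is behind A.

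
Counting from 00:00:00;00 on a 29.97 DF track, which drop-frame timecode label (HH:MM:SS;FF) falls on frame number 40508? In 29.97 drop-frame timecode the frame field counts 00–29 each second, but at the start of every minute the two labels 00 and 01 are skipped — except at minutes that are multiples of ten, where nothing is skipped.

Ten DF minutes hold 17982 frames, so frame 40508 lies in block 2 (frames 35964–53945) with 4544 frames into that block.
The block's first minute is 1800 frames and the rest 1798 each; 4544 frames reaches minute 2, so 2 × 18 + 2 × 2 = 40 labels have been skipped so far.
Adding those back, label number 40508 + 40 = 40548 at 30 labels/s is 1351 s + 18 f = 0 h 22 min 31 s frame 18, i.e. 00:22:31;18.

00:22:31;18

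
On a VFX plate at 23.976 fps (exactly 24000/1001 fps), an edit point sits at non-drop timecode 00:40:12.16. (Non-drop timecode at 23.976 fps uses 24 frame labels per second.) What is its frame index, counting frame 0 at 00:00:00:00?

frame 57904

Total seconds to the label: (0 × 3600 + 40 × 60 + 12) = 2412.
Frame index = 2412 × 24 + 16 = 57904.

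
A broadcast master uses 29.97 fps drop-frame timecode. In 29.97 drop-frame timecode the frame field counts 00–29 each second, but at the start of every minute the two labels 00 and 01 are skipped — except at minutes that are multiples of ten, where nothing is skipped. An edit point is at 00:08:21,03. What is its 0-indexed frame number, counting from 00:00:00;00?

15017

As if non-drop at 30 labels/s: (0 × 3600 + 8 × 60 + 21) × 30 + 3 = 15033.
Minute boundaries passed: 8; those not divisible by 10: 8 − 0 = 8; dropped labels = 2 × 8 = 16.
Actual frame index = 15033 − 16 = 15017.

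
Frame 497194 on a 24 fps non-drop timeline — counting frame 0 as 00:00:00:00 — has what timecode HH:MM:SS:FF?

497194 ÷ 24 = 20716 full seconds, remainder 10 frames.
20716 s = 5 h 45 min 16 s.
Timecode: 05:45:16:10.

05:45:16:10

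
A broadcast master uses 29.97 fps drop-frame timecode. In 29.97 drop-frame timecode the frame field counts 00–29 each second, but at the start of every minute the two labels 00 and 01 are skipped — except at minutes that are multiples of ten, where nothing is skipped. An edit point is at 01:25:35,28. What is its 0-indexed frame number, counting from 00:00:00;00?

153924

Complete 10-minute blocks: 8, each 17982 frames → 143856.
Remaining 5 whole minutes in the current block: 1800 + 4 × 1798 = 8992 frames.
Within the current minute: 35 × 30 + 28 − 2 = 1076 (labels ;00/;01 skipped at this minute). Total = 143856 + 8992 + 1076 = 153924.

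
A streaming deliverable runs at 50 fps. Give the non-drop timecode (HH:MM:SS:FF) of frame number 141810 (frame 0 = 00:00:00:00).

141810 ÷ 50 = 2836 full seconds, remainder 10 frames.
2836 s = 0 h 47 min 16 s.
Timecode: 00:47:16:10.

00:47:16:10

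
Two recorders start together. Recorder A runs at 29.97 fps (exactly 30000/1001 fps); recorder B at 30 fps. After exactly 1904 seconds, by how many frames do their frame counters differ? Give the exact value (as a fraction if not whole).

A emits 30000/1001 × 1904 = 8160000/143 frames; B emits 30 × 1904 = 57120.
Difference = 8160/143 frames (≈ 57.0629); B is ahead of A.

8160/143 frames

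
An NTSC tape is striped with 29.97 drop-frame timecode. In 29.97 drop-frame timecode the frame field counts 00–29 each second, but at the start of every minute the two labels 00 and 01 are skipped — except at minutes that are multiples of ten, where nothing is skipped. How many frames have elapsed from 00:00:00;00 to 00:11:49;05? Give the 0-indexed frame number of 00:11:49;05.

Complete 10-minute blocks: 1, each 17982 frames → 17982.
Remaining 1 whole minute in the current block: 1800 + 0 × 1798 = 1800 frames.
Within the current minute: 49 × 30 + 5 − 2 = 1473 (labels ;00/;01 skipped at this minute). Total = 17982 + 1800 + 1473 = 21255.

21255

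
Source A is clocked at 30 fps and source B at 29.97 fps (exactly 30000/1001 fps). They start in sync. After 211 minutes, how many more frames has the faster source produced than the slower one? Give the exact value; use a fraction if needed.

379800/1001 frames

211 min = 12660 s.
A emits 30 × 12660 = 379800 frames; B emits 30000/1001 × 12660 = 379800000/1001.
Difference = 379800/1001 frames (≈ 379.4206); B is behind A.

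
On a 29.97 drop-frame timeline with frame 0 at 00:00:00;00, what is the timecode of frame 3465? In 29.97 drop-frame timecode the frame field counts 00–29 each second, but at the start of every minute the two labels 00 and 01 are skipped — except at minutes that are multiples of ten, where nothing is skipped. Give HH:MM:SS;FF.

00:01:55;17

Each 10-minute DF block holds 10 × 60 × 30 − 9 × 2 = 17982 frames. 3465 ÷ 17982 → 0 full blocks, remainder 3465.
Within the partial block the first minute is 1800 frames and each further minute 1798, so 1 further minute boundary passed. Total skipped labels = 18 × 0 + 2 × 1 = 2.
Non-drop label index = 3465 + 2 = 3467; at 30 labels/s that is 00:01:55:17, i.e. DF 00:01:55;17.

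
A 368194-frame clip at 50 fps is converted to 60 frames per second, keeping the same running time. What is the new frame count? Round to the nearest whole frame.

Frames at target rate = 368194 × (60) / (50) = 2209164/5 ≈ 441832.800.
Nearest whole frame: 441833.

441833 frames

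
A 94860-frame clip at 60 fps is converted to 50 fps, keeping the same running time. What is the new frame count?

Target frames = source frames × (target rate / source rate) = 94860 × (50)/(60) = 94860 × 5/6 = 79050.

79050 frames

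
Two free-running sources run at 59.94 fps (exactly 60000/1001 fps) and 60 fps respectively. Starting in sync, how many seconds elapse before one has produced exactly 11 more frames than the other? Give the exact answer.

The gap grows by |60 − 60000/1001| = 60/1001 frames per second.
Time for a 11-frame gap: 11 ÷ (60/1001) = 11011/60 s.

11011/60 seconds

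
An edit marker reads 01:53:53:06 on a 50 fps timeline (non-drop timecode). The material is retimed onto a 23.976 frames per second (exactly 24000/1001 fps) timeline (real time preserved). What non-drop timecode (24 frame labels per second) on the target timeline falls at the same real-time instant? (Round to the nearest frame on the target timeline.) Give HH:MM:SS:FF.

01:53:46:07

Source frame index: (1×3600 + 53×60 + 53) × 50 + 6 = 341656.
Real time: 341656 / (50) = 170828/25 s.
Target frame: (170828/25) × (24000/1001) = 23427840/143 ≈ 163831.049 → 163831.
At 24 labels/s: frame 163831 → 01:53:46:07.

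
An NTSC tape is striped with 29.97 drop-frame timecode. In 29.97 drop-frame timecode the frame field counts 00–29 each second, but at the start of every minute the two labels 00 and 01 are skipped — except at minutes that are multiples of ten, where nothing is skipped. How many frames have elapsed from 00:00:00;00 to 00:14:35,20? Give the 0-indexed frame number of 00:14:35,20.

Complete 10-minute blocks: 1, each 17982 frames → 17982.
Remaining 4 whole minutes in the current block: 1800 + 3 × 1798 = 7194 frames.
Within the current minute: 35 × 30 + 20 − 2 = 1068 (labels ;00/;01 skipped at this minute). Total = 17982 + 7194 + 1068 = 26244.

26244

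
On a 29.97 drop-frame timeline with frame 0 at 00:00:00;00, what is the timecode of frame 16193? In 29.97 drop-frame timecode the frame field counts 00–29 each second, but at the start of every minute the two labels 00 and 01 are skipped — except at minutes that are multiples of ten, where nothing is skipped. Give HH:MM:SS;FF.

00:09:00;11

Ten DF minutes hold 17982 frames, so frame 16193 lies in block 0 (frames 0–17981) with 16193 frames into that block.
The block's first minute is 1800 frames and the rest 1798 each; 16193 frames reaches minute 9, so 0 × 18 + 9 × 2 = 18 labels have been skipped so far.
Adding those back, label number 16193 + 18 = 16211 at 30 labels/s is 540 s + 11 f = 0 h 9 min 0 s frame 11, i.e. 00:09:00;11.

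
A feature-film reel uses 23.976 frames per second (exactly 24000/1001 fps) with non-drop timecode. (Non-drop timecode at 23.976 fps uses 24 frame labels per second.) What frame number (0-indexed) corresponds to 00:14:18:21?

Total seconds to the label: (0 × 3600 + 14 × 60 + 18) = 858.
Frame index = 858 × 24 + 21 = 20613.

20613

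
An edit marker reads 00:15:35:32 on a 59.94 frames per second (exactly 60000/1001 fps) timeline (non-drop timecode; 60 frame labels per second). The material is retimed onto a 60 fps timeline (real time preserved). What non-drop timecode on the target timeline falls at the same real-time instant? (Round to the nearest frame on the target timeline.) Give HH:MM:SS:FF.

00:15:36:28

Source frame index: (0×3600 + 15×60 + 35) × 60 + 32 = 56132.
Real time: 56132 / (60000/1001) = 14047033/15000 s.
Target frame: (14047033/15000) × (60) = 14047033/250 ≈ 56188.132 → 56188.
At 60 labels/s: frame 56188 → 00:15:36:28.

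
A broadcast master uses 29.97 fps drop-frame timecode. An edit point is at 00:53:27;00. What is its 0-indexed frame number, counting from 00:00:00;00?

Complete 10-minute blocks: 5, each 17982 frames → 89910.
Remaining 3 whole minutes in the current block: 1800 + 2 × 1798 = 5396 frames.
Within the current minute: 27 × 30 + 0 − 2 = 808 (labels ;00/;01 skipped at this minute). Total = 89910 + 5396 + 808 = 96114.

96114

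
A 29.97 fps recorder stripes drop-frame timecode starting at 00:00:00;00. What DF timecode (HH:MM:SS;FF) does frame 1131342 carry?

Each 10-minute DF block holds 10 × 60 × 30 − 9 × 2 = 17982 frames. 1131342 ÷ 17982 → 62 full blocks, remainder 16458.
Within the partial block the first minute is 1800 frames and each further minute 1798, so 9 further minute boundaries passed. Total skipped labels = 18 × 62 + 2 × 9 = 1134.
Non-drop label index = 1131342 + 1134 = 1132476; at 30 labels/s that is 10:29:09:06, i.e. DF 10:29:09;06.

10:29:09;06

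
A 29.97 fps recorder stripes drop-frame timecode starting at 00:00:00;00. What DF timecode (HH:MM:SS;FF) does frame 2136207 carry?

19:47:58;05

Ten DF minutes hold 17982 frames, so frame 2136207 lies in block 118 (frames 2121876–2139857) with 14331 frames into that block.
The block's first minute is 1800 frames and the rest 1798 each; 14331 frames reaches minute 7, so 118 × 18 + 7 × 2 = 2138 labels have been skipped so far.
Adding those back, label number 2136207 + 2138 = 2138345 at 30 labels/s is 71278 s + 5 f = 19 h 47 min 58 s frame 5, i.e. 19:47:58;05.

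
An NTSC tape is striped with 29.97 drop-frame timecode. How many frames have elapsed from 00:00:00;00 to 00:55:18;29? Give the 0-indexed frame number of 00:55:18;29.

99469

Complete 10-minute blocks: 5, each 17982 frames → 89910.
Remaining 5 whole minutes in the current block: 1800 + 4 × 1798 = 8992 frames.
Within the current minute: 18 × 30 + 29 − 2 = 567 (labels ;00/;01 skipped at this minute). Total = 89910 + 8992 + 567 = 99469.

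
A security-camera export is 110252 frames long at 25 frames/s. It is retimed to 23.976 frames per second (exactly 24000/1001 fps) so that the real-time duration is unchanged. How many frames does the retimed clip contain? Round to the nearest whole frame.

105736 frames

Frames at target rate = 110252 × (24000/1001) / (25) = 105841920/1001 ≈ 105736.184.
Nearest whole frame: 105736.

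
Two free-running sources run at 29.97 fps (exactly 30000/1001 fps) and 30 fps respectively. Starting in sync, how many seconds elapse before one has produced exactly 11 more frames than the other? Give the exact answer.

11011/30 seconds

The gap grows by |30 − 30000/1001| = 30/1001 frames per second.
Time for a 11-frame gap: 11 ÷ (30/1001) = 11011/30 s.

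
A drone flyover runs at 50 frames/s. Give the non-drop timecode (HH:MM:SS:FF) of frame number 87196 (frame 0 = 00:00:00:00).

00:29:03:46

87196 ÷ 50 = 1743 full seconds, remainder 46 frames.
1743 s = 0 h 29 min 3 s.
Timecode: 00:29:03:46.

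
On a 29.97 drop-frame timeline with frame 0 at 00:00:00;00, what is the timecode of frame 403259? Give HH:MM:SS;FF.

Each 10-minute DF block holds 10 × 60 × 30 − 9 × 2 = 17982 frames. 403259 ÷ 17982 → 22 full blocks, remainder 7655.
Within the partial block the first minute is 1800 frames and each further minute 1798, so 4 further minute boundaries passed. Total skipped labels = 18 × 22 + 2 × 4 = 404.
Non-drop label index = 403259 + 404 = 403663; at 30 labels/s that is 03:44:15:13, i.e. DF 03:44:15;13.

03:44:15;13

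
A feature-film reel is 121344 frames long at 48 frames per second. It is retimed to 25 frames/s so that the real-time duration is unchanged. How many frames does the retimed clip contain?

63200 frames

Target frames = source frames × (target rate / source rate) = 121344 × (25)/(48) = 121344 × 25/48 = 63200.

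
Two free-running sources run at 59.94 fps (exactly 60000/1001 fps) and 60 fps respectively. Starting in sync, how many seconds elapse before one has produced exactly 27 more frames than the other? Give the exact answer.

The gap grows by |60 − 60000/1001| = 60/1001 frames per second.
Time for a 27-frame gap: 27 ÷ (60/1001) = 450.45 s.

450.45 seconds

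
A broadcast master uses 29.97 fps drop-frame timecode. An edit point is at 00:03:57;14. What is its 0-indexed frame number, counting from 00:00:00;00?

As if non-drop at 30 labels/s: (0 × 3600 + 3 × 60 + 57) × 30 + 14 = 7124.
Minute boundaries passed: 3; those not divisible by 10: 3 − 0 = 3; dropped labels = 2 × 3 = 6.
Actual frame index = 7124 − 6 = 7118.

7118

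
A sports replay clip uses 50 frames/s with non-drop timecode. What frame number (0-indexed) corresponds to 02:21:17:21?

Total seconds to the label: (2 × 3600 + 21 × 60 + 17) = 8477.
Frame index = 8477 × 50 + 21 = 423871.

423871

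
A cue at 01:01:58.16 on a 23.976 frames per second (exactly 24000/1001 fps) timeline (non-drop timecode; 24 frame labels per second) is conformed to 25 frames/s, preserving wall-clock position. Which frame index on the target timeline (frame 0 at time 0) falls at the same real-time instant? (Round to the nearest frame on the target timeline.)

Source frame index: (1×3600 + 1×60 + 58) × 24 + 16 = 89248.
Real time: 89248 / (24000/1001) = 2791789/750 s.
Target frame: (2791789/750) × (25) = 2791789/30 ≈ 93059.633 → 93060.

frame 93060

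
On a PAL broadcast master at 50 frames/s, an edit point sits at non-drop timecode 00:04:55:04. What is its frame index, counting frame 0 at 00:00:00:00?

Total seconds to the label: (0 × 3600 + 4 × 60 + 55) = 295.
Frame index = 295 × 50 + 4 = 14754.

14754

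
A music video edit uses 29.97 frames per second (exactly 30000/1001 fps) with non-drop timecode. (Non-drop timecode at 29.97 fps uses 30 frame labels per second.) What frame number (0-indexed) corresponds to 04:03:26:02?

frame 438182

Total seconds to the label: (4 × 3600 + 3 × 60 + 26) = 14606.
Frame index = 14606 × 30 + 2 = 438182.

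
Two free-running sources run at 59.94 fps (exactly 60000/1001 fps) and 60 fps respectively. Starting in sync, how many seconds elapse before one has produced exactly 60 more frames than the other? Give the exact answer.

1001 seconds

The gap grows by |60 − 60000/1001| = 60/1001 frames per second.
Time for a 60-frame gap: 60 ÷ (60/1001) = 1001 s.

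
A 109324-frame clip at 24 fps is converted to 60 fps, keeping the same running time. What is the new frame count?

Target frames = source frames × (target rate / source rate) = 109324 × (60)/(24) = 109324 × 5/2 = 273310.

273310 frames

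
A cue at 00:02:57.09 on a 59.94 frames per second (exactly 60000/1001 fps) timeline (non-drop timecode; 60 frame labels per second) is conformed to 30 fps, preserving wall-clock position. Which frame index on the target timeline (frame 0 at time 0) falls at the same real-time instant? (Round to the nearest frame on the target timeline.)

frame 5320

Source frame index: (0×3600 + 2×60 + 57) × 60 + 9 = 10629.
Real time: 10629 / (60000/1001) = 3546543/20000 s.
Target frame: (3546543/20000) × (30) = 10639629/2000 ≈ 5319.815 → 5320.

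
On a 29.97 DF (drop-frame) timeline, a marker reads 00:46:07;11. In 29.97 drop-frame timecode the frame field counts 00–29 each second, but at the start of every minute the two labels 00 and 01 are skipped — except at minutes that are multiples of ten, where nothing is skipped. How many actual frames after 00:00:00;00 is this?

Complete 10-minute blocks: 4, each 17982 frames → 71928.
Remaining 6 whole minutes in the current block: 1800 + 5 × 1798 = 10790 frames.
Within the current minute: 7 × 30 + 11 − 2 = 219 (labels ;00/;01 skipped at this minute). Total = 71928 + 10790 + 219 = 82937.

82937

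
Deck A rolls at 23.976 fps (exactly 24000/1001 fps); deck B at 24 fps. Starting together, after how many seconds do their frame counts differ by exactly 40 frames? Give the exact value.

5005/3 seconds

The gap grows by |24 − 24000/1001| = 24/1001 frames per second.
Time for a 40-frame gap: 40 ÷ (24/1001) = 5005/3 s.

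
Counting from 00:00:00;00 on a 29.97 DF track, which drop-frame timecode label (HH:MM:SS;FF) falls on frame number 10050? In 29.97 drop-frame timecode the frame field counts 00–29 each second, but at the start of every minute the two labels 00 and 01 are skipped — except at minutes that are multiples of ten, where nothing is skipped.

00:05:35;10

Each 10-minute DF block holds 10 × 60 × 30 − 9 × 2 = 17982 frames. 10050 ÷ 17982 → 0 full blocks, remainder 10050.
Within the partial block the first minute is 1800 frames and each further minute 1798, so 5 further minute boundaries passed. Total skipped labels = 18 × 0 + 2 × 5 = 10.
Non-drop label index = 10050 + 10 = 10060; at 30 labels/s that is 00:05:35:10, i.e. DF 00:05:35;10.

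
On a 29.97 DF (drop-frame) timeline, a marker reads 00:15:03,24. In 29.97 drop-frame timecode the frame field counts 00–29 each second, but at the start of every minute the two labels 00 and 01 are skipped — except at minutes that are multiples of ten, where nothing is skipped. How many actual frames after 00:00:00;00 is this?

Complete 10-minute blocks: 1, each 17982 frames → 17982.
Remaining 5 whole minutes in the current block: 1800 + 4 × 1798 = 8992 frames.
Within the current minute: 3 × 30 + 24 − 2 = 112 (labels ;00/;01 skipped at this minute). Total = 17982 + 8992 + 112 = 27086.

27086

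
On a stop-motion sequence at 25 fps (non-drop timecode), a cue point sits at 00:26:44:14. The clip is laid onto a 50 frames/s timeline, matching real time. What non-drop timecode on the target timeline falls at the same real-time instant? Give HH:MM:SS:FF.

Source frame index: (0×3600 + 26×60 + 44) × 25 + 14 = 40114.
Real time: 40114 / (25) = 40114/25 s.
Target frame: (40114/25) × (50) = 80228.
At 50 labels/s: frame 80228 → 00:26:44:28.

00:26:44:28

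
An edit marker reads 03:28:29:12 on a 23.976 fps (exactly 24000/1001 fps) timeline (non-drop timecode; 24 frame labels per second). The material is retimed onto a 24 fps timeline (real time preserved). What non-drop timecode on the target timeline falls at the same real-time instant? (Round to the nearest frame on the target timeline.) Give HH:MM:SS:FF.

03:28:42:00

Source frame index: (3×3600 + 28×60 + 29) × 24 + 12 = 300228.
Real time: 300228 / (24000/1001) = 25044019/2000 s.
Target frame: (25044019/2000) × (24) = 75132057/250 ≈ 300528.228 → 300528.
At 24 labels/s: frame 300528 → 03:28:42:00.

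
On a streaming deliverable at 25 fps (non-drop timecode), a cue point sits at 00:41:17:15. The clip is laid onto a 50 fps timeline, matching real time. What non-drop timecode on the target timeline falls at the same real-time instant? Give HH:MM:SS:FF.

00:41:17:30

Source frame index: (0×3600 + 41×60 + 17) × 25 + 15 = 61940.
Real time: 61940 / (25) = 12388/5 s.
Target frame: (12388/5) × (50) = 123880.
At 50 labels/s: frame 123880 → 00:41:17:30.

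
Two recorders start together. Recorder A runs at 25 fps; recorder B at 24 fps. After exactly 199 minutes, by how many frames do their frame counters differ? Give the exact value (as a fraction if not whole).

11940 frames

199 min = 11940 s.
A emits 25 × 11940 = 298500 frames; B emits 24 × 11940 = 286560.
Difference = 11940 frames; B is behind A.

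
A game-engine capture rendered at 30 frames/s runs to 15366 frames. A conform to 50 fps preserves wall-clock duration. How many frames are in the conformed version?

25610 frames

Target frames = source frames × (target rate / source rate) = 15366 × (50)/(30) = 15366 × 5/3 = 25610.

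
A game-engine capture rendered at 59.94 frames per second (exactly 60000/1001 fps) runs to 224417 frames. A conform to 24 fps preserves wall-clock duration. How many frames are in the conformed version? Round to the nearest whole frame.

89857 frames

Frames at target rate = 224417 × (24) / (60000/1001) = 224641417/2500 ≈ 89856.567.
Nearest whole frame: 89857.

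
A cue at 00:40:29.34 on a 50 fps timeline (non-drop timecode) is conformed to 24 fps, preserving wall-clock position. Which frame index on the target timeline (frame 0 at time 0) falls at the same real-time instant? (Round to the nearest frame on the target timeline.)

frame 58312

Source frame index: (0×3600 + 40×60 + 29) × 50 + 34 = 121484.
Real time: 121484 / (50) = 60742/25 s.
Target frame: (60742/25) × (24) = 1457808/25 ≈ 58312.320 → 58312.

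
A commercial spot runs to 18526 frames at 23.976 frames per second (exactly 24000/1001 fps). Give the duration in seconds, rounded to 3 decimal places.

Running time = 18526 × 1001/24000 = 9272263/12000 s ≈ 772.689 s.

772.689 seconds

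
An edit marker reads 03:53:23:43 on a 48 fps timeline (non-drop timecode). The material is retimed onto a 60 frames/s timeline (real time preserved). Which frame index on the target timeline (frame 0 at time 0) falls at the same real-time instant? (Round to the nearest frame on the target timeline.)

Source frame index: (3×3600 + 53×60 + 23) × 48 + 43 = 672187.
Real time: 672187 / (48) = 672187/48 s.
Target frame: (672187/48) × (60) = 3360935/4 ≈ 840233.750 → 840234.

frame 840234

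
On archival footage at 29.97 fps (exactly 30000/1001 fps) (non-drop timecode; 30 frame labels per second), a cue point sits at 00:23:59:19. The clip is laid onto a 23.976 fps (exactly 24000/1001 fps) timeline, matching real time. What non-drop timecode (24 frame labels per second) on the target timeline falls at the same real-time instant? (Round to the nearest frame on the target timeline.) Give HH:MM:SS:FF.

Source frame index: (0×3600 + 23×60 + 59) × 30 + 19 = 43189.
Real time: 43189 / (30000/1001) = 43232189/30000 s.
Target frame: (43232189/30000) × (24000/1001) = 172756/5 ≈ 34551.200 → 34551.
At 24 labels/s: frame 34551 → 00:23:59:15.

00:23:59:15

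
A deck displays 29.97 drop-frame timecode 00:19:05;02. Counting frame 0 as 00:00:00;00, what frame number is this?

34316

As if non-drop at 30 labels/s: (0 × 3600 + 19 × 60 + 5) × 30 + 2 = 34352.
Minute boundaries passed: 19; those not divisible by 10: 19 − 1 = 18; dropped labels = 2 × 18 = 36.
Actual frame index = 34352 − 36 = 34316.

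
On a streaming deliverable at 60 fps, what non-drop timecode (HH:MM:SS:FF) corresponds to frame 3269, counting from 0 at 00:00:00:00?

00:00:54:29

3269 ÷ 60 = 54 full seconds, remainder 29 frames.
54 s = 0 h 0 min 54 s.
Timecode: 00:00:54:29.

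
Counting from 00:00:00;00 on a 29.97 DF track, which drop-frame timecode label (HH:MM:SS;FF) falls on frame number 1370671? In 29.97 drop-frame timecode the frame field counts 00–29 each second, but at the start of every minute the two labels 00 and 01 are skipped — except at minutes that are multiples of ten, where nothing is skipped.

Ten DF minutes hold 17982 frames, so frame 1370671 lies in block 76 (frames 1366632–1384613) with 4039 frames into that block.
The block's first minute is 1800 frames and the rest 1798 each; 4039 frames reaches minute 2, so 76 × 18 + 2 × 2 = 1372 labels have been skipped so far.
Adding those back, label number 1370671 + 1372 = 1372043 at 30 labels/s is 45734 s + 23 f = 12 h 42 min 14 s frame 23, i.e. 12:42:14;23.

12:42:14;23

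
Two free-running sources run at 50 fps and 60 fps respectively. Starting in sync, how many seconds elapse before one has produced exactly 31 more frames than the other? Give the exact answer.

The gap grows by |60 − 50| = 10 frames per second.
Time for a 31-frame gap: 31 ÷ (10) = 3.1 s.

3.1 seconds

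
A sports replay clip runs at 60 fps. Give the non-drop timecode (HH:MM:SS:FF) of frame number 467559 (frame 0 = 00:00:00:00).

02:09:52:39

467559 ÷ 60 = 7792 full seconds, remainder 39 frames.
7792 s = 2 h 9 min 52 s.
Timecode: 02:09:52:39.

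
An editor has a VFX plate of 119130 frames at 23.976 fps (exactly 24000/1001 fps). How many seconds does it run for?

Running time = 119130 / (24000/1001) = 4968.71375 s.

4968.71375 seconds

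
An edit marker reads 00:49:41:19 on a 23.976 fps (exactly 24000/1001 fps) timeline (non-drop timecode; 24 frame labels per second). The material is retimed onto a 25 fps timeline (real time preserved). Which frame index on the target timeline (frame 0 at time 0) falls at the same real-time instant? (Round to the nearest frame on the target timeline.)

Source frame index: (0×3600 + 49×60 + 41) × 24 + 19 = 71563.
Real time: 71563 / (24000/1001) = 71634563/24000 s.
Target frame: (71634563/24000) × (25) = 71634563/960 ≈ 74619.336 → 74619.

frame 74619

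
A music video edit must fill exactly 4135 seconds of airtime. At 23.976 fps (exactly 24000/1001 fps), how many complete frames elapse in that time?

Frames = 4135 × 24000/1001 = 99240000/1001 ≈ 99140.8591.
Complete frames: 99140.

99140 frames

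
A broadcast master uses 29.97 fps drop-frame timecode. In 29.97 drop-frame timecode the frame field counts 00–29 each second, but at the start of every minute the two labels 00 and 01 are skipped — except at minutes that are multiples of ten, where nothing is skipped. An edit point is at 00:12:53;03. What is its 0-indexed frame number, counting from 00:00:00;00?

23171

Complete 10-minute blocks: 1, each 17982 frames → 17982.
Remaining 2 whole minutes in the current block: 1800 + 1 × 1798 = 3598 frames.
Within the current minute: 53 × 30 + 3 − 2 = 1591 (labels ;00/;01 skipped at this minute). Total = 17982 + 3598 + 1591 = 23171.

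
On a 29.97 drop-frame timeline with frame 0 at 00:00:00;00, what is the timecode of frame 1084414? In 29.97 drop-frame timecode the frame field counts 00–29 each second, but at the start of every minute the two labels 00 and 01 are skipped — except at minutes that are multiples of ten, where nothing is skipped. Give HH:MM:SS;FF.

10:03:03;10

Each 10-minute DF block holds 10 × 60 × 30 − 9 × 2 = 17982 frames. 1084414 ÷ 17982 → 60 full blocks, remainder 5494.
Within the partial block the first minute is 1800 frames and each further minute 1798, so 3 further minute boundaries passed. Total skipped labels = 18 × 60 + 2 × 3 = 1086.
Non-drop label index = 1084414 + 1086 = 1085500; at 30 labels/s that is 10:03:03:10, i.e. DF 10:03:03;10.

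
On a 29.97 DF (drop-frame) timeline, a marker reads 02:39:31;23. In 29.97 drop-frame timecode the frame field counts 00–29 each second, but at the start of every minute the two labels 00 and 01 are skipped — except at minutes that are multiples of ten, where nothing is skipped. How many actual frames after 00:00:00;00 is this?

Complete 10-minute blocks: 15, each 17982 frames → 269730.
Remaining 9 whole minutes in the current block: 1800 + 8 × 1798 = 16184 frames.
Within the current minute: 31 × 30 + 23 − 2 = 951 (labels ;00/;01 skipped at this minute). Total = 269730 + 16184 + 951 = 286865.

286865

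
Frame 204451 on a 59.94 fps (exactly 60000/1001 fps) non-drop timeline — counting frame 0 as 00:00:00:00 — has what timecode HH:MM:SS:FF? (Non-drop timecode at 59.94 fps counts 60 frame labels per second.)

204451 ÷ 60 = 3407 full seconds, remainder 31 frames.
3407 s = 0 h 56 min 47 s.
Timecode: 00:56:47:31.

00:56:47:31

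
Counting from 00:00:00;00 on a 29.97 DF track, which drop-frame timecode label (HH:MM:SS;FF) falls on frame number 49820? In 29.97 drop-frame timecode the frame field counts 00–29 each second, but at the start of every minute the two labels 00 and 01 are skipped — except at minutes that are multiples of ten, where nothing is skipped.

Each 10-minute DF block holds 10 × 60 × 30 − 9 × 2 = 17982 frames. 49820 ÷ 17982 → 2 full blocks, remainder 13856.
Within the partial block the first minute is 1800 frames and each further minute 1798, so 7 further minute boundaries passed. Total skipped labels = 18 × 2 + 2 × 7 = 50.
Non-drop label index = 49820 + 50 = 49870; at 30 labels/s that is 00:27:42:10, i.e. DF 00:27:42;10.

00:27:42;10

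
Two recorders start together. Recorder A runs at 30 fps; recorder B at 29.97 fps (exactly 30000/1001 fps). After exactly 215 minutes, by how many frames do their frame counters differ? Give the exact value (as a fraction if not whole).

215 min = 12900 s.
A emits 30 × 12900 = 387000 frames; B emits 30000/1001 × 12900 = 387000000/1001.
Difference = 387000/1001 frames (≈ 386.6134); B is behind A.

387000/1001 frames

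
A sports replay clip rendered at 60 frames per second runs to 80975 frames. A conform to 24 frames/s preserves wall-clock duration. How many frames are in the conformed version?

32390 frames

Target frames = source frames × (target rate / source rate) = 80975 × (24)/(60) = 80975 × 2/5 = 32390.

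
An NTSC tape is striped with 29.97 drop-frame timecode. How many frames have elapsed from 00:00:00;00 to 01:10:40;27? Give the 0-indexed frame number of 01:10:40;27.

127101

As if non-drop at 30 labels/s: (1 × 3600 + 10 × 60 + 40) × 30 + 27 = 127227.
Minute boundaries passed: 70; those not divisible by 10: 70 − 7 = 63; dropped labels = 2 × 63 = 126.
Actual frame index = 127227 − 126 = 127101.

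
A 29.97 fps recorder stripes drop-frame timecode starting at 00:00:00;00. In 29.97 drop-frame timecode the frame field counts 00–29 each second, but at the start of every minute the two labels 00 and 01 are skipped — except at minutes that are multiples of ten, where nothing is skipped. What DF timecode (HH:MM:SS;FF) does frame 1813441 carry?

Ten DF minutes hold 17982 frames, so frame 1813441 lies in block 100 (frames 1798200–1816181) with 15241 frames into that block.
The block's first minute is 1800 frames and the rest 1798 each; 15241 frames reaches minute 8, so 100 × 18 + 8 × 2 = 1816 labels have been skipped so far.
Adding those back, label number 1813441 + 1816 = 1815257 at 30 labels/s is 60508 s + 17 f = 16 h 48 min 28 s frame 17, i.e. 16:48:28;17.

16:48:28;17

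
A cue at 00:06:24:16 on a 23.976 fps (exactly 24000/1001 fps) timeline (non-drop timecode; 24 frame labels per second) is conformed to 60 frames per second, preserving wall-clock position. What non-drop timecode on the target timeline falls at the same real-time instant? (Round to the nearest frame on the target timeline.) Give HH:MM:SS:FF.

00:06:25:03

Source frame index: (0×3600 + 6×60 + 24) × 24 + 16 = 9232.
Real time: 9232 / (24000/1001) = 577577/1500 s.
Target frame: (577577/1500) × (60) = 577577/25 ≈ 23103.080 → 23103.
At 60 labels/s: frame 23103 → 00:06:25:03.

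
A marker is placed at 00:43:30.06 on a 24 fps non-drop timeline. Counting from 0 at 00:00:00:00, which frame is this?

62646

Total seconds to the label: (0 × 3600 + 43 × 60 + 30) = 2610.
Frame index = 2610 × 24 + 6 = 62646.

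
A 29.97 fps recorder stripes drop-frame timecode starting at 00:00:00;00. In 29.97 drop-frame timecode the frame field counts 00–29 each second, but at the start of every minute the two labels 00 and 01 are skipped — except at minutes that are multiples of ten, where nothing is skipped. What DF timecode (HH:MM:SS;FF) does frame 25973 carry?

00:14:26;19

Each 10-minute DF block holds 10 × 60 × 30 − 9 × 2 = 17982 frames. 25973 ÷ 17982 → 1 full block, remainder 7991.
Within the partial block the first minute is 1800 frames and each further minute 1798, so 4 further minute boundaries passed. Total skipped labels = 18 × 1 + 2 × 4 = 26.
Non-drop label index = 25973 + 26 = 25999; at 30 labels/s that is 00:14:26:19, i.e. DF 00:14:26;19.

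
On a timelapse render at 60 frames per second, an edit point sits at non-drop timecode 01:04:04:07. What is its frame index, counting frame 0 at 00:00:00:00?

Total seconds to the label: (1 × 3600 + 4 × 60 + 4) = 3844.
Frame index = 3844 × 60 + 7 = 230647.

frame 230647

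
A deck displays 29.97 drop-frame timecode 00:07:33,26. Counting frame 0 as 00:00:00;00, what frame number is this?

13602

As if non-drop at 30 labels/s: (0 × 3600 + 7 × 60 + 33) × 30 + 26 = 13616.
Minute boundaries passed: 7; those not divisible by 10: 7 − 0 = 7; dropped labels = 2 × 7 = 14.
Actual frame index = 13616 − 14 = 13602.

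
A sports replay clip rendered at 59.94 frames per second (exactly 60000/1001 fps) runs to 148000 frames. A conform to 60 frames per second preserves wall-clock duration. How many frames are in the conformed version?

148148 frames

Target frames = source frames × (target rate / source rate) = 148000 × (60)/(60000/1001) = 148000 × 1001/1000 = 148148.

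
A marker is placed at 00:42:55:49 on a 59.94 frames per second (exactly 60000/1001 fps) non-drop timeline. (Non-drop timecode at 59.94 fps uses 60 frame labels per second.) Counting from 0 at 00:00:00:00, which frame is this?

frame 154549

Total seconds to the label: (0 × 3600 + 42 × 60 + 55) = 2575.
Frame index = 2575 × 60 + 49 = 154549.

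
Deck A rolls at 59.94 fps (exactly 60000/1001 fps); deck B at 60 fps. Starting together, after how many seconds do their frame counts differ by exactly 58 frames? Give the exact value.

The gap grows by |60 − 60000/1001| = 60/1001 frames per second.
Time for a 58-frame gap: 58 ÷ (60/1001) = 29029/30 s.

29029/30 seconds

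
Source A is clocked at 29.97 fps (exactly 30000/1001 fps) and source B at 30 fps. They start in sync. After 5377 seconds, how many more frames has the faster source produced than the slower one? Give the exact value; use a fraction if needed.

161310/1001 frames

A emits 30000/1001 × 5377 = 161310000/1001 frames; B emits 30 × 5377 = 161310.
Difference = 161310/1001 frames (≈ 161.1489); B is ahead of A.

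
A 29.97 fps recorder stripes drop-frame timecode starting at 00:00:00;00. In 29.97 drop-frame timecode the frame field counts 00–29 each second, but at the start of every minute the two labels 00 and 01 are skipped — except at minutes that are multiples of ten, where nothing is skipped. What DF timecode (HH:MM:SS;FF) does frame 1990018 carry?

Ten DF minutes hold 17982 frames, so frame 1990018 lies in block 110 (frames 1978020–1996001) with 11998 frames into that block.
The block's first minute is 1800 frames and the rest 1798 each; 11998 frames reaches minute 6, so 110 × 18 + 6 × 2 = 1992 labels have been skipped so far.
Adding those back, label number 1990018 + 1992 = 1992010 at 30 labels/s is 66400 s + 10 f = 18 h 26 min 40 s frame 10, i.e. 18:26:40;10.

18:26:40;10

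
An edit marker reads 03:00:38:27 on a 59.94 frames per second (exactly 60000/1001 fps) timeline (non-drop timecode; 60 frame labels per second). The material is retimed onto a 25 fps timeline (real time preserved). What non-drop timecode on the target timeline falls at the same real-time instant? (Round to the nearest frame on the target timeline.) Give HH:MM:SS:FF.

Source frame index: (3×3600 + 0×60 + 38) × 60 + 27 = 650307.
Real time: 650307 / (60000/1001) = 216985769/20000 s.
Target frame: (216985769/20000) × (25) = 216985769/800 ≈ 271232.211 → 271232.
At 25 labels/s: frame 271232 → 03:00:49:07.

03:00:49:07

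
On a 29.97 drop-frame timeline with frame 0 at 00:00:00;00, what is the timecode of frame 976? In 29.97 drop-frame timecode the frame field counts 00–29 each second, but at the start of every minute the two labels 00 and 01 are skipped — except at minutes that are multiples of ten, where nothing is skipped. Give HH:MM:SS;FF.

Each 10-minute DF block holds 10 × 60 × 30 − 9 × 2 = 17982 frames. 976 ÷ 17982 → 0 full blocks, remainder 976.
Within the partial block the first minute is 1800 frames and each further minute 1798, so 0 further minute boundaries passed. Total skipped labels = 18 × 0 + 2 × 0 = 0.
Non-drop label index = 976 + 0 = 976; at 30 labels/s that is 00:00:32:16, i.e. DF 00:00:32;16.

00:00:32;16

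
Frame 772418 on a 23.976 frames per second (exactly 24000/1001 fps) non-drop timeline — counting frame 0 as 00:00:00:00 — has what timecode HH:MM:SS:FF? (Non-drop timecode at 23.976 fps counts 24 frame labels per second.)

08:56:24:02

772418 ÷ 24 = 32184 full seconds, remainder 2 frames.
32184 s = 8 h 56 min 24 s.
Timecode: 08:56:24:02.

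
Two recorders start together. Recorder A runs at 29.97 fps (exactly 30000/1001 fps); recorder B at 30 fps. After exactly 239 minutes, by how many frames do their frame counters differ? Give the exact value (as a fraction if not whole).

239 min = 14340 s.
A emits 30000/1001 × 14340 = 430200000/1001 frames; B emits 30 × 14340 = 430200.
Difference = 430200/1001 frames (≈ 429.7702); B is ahead of A.

430200/1001 frames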